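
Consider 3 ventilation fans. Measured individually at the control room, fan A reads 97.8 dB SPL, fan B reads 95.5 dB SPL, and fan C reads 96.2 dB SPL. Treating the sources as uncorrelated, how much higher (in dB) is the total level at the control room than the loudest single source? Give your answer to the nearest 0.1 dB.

3.6 dB

Add the sources as powers (linear), then convert back to dB:
L_total = 10·log₁₀(10^(97.8/10) + 10^(95.5/10) + 10^(96.2/10)) = 101.38 dB SPL.
Excess over the loudest (97.8 dB): 101.38 − 97.8 = 3.6 dB.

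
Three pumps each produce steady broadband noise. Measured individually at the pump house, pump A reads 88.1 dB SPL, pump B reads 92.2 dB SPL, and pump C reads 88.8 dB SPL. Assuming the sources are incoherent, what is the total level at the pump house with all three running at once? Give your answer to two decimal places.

Uncorrelated sources add in intensity (power), not in dB.
L_total = 10·log₁₀(10^(88.1/10) + 10^(92.2/10) + 10^(88.8/10)) = 10·log₁₀(3064000000) = 94.86 dB SPL.

94.86 dB SPL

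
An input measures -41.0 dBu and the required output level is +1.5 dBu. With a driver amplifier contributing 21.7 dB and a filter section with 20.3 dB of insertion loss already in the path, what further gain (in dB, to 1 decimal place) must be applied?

The required make-up gain is the shortfall in the dB sum.
G = +1.5 − (-41.0) − 21.7 + 20.3 = 41.1 dB.

41.1 dB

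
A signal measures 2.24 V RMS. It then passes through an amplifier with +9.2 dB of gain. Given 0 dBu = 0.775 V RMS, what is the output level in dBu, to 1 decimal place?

Input level: 20·log₁₀(2.24/0.775) = 9.22 dBu.
Output: 9.22 + 9.2 = +18.4 dBu.

+18.4 dBu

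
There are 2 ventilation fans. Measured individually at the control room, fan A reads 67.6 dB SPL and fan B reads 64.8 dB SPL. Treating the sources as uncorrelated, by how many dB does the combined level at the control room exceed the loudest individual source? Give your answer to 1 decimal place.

1.8 dB

Incoherent sources sum as intensities:
L_total = 10·log₁₀(10^(67.6/10) + 10^(64.8/10)) = 69.43 dB SPL.
Excess over the loudest (67.6 dB): 69.43 − 67.6 = 1.8 dB.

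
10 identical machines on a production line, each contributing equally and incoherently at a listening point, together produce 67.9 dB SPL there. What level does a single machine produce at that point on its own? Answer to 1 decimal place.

10 equal incoherent sources add 10·log₁₀(10) = 10.00 dB over one source.
L_one = 67.9 − 10.00 = 57.9 dB SPL.

57.9 dB SPL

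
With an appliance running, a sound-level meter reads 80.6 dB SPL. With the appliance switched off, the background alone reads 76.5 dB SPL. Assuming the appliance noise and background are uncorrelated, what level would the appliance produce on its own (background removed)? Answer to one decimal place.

Background correction is a power subtraction:
L_src = 10·log₁₀(10^(80.6/10) − 10^(76.5/10)) = 10·log₁₀(70150000) = 78.5 dB SPL.

78.5 dB SPL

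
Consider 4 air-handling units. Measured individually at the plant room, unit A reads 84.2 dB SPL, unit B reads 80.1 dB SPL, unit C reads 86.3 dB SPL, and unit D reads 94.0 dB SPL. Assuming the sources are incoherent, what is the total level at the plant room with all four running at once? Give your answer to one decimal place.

Add the sources as powers (linear), then convert back to dB:
L_total = 10·log₁₀(10^(84.2/10) + 10^(80.1/10) + 10^(86.3/10) + 10^(94.0/10)) = 10·log₁₀(3304000000) = 95.2 dB SPL.

95.2 dB SPL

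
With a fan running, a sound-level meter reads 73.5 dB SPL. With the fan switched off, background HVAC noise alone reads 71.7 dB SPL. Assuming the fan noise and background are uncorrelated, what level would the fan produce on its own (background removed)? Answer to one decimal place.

68.8 dB SPL

Remove the background by subtracting linear intensities:
L_src = 10·log₁₀(10^(73.5/10) − 10^(71.7/10)) = 10·log₁₀(7596000) = 68.8 dB SPL.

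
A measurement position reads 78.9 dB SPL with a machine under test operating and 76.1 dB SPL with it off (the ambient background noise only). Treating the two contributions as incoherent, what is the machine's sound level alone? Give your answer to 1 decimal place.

Background correction is a power subtraction:
L_src = 10·log₁₀(10^(78.9/10) − 10^(76.1/10)) = 10·log₁₀(36890000) = 75.7 dB SPL.

75.7 dB SPL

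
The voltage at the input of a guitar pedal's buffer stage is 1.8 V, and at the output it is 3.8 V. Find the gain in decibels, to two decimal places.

6.49 dB

Voltage ratio → dB uses the 20·log₁₀ form:
20·log₁₀(3.8/1.8) = 20·log₁₀(2.111) = 6.49 dB.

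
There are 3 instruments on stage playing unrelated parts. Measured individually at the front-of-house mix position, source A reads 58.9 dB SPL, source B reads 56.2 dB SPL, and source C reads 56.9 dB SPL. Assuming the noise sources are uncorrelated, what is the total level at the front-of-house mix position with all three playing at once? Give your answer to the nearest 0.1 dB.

62.3 dB SPL

Add the sources as powers (linear), then convert back to dB:
L_total = 10·log₁₀(10^(58.9/10) + 10^(56.2/10) + 10^(56.9/10)) = 10·log₁₀(1683000) = 62.3 dB SPL.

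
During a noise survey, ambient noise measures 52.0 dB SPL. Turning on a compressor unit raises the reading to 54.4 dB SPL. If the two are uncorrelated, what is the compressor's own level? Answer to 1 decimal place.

Subtract intensities: L_src = 10·log₁₀(10^(L_total/10) − 10^(L_bg/10)).
L_src = 10·log₁₀(10^(54.4/10) − 10^(52.0/10)) = 10·log₁₀(116900) = 50.7 dB SPL.

50.7 dB SPL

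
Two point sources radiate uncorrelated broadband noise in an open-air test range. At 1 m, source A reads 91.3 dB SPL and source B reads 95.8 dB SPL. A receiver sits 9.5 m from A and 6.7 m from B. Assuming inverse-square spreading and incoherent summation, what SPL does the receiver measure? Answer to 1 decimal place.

80.0 dB SPL

At the listener: L_A = 91.3 − 20·log₁₀(9.5) = 71.75 dB; L_B = 95.8 − 20·log₁₀(6.7) = 79.28 dB.
Combined: 10·log₁₀(10^(71.75/10)+10^(79.28/10)) = 80.0 dB SPL.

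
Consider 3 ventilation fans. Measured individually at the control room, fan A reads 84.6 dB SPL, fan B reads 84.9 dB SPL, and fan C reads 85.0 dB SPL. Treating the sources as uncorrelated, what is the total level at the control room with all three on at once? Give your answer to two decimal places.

Incoherent sources sum as intensities:
L_total = 10·log₁₀(10^(84.6/10) + 10^(84.9/10) + 10^(85.0/10)) = 10·log₁₀(913700000) = 89.61 dB SPL.

89.61 dB SPL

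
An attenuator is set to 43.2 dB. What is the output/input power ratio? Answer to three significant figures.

Power ratio = 10^(dB/10).
10^(-43.2/10) = 10^(-4.320) = 0.0000479.

0.0000479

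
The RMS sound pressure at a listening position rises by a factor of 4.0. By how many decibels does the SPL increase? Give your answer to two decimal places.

12.04 dB

SPL change from a pressure ratio uses the 20·log₁₀ form:
20·log₁₀(4.0) = 12.04 dB.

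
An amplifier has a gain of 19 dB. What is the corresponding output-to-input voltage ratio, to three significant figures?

Voltage ratio = 10^(dB/20).
10^(19/20) = 10^(0.9500) = 8.91.

8.91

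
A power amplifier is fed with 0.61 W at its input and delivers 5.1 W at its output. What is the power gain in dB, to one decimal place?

Power ratio → dB uses the 10·log₁₀ form:
10·log₁₀(5.1/0.61) = 10·log₁₀(8.361) = 9.2 dB.

9.2 dB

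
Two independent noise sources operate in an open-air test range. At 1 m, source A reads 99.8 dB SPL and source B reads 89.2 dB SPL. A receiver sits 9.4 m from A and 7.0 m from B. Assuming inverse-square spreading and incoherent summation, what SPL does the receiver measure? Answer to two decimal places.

80.97 dB SPL

At the listener: L_A = 99.8 − 20·log₁₀(9.4) = 80.337 dB; L_B = 89.2 − 20·log₁₀(7.0) = 72.298 dB.
Combined: 10·log₁₀(10^(80.337/10)+10^(72.298/10)) = 80.97 dB SPL.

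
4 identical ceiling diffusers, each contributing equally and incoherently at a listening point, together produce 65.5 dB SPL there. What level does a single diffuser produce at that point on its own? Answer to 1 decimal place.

4 equal incoherent sources add 10·log₁₀(4) = 6.02 dB over one source.
L_one = 65.5 − 6.02 = 59.5 dB SPL.

59.5 dB SPL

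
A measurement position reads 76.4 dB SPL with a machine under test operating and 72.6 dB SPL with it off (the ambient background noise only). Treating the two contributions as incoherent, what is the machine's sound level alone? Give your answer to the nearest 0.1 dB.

74.1 dB SPL

Background correction is a power subtraction:
L_src = 10·log₁₀(10^(76.4/10) − 10^(72.6/10)) = 10·log₁₀(25450000) = 74.1 dB SPL.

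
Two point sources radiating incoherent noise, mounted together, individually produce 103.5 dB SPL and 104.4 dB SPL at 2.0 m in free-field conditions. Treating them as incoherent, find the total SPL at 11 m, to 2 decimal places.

92.18 dB SPL

Combined at 2.0 m: 10·log₁₀(10^(103.5/10)+10^(104.4/10)) = 106.984 dB SPL.
Then apply −20·log₁₀(11/2.0) = -14.807 dB → 92.18 dB SPL.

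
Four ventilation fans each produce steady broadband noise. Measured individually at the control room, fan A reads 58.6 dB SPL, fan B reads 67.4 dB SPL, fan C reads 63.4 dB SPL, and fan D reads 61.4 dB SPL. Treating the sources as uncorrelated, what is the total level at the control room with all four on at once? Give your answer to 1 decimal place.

69.9 dB SPL

Uncorrelated sources add in intensity (power), not in dB.
L_total = 10·log₁₀(10^(58.6/10) + 10^(67.4/10) + 10^(63.4/10) + 10^(61.4/10)) = 10·log₁₀(9788000) = 69.9 dB SPL.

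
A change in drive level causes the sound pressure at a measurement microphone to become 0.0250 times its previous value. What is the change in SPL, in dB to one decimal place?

SPL change from a pressure ratio uses the 20·log₁₀ form:
20·log₁₀(0.0250) = -32.0 dB.

-32.0 dB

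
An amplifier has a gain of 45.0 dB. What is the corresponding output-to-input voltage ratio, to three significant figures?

178

Voltage ratio = 10^(dB/20).
10^(45.0/20) = 10^(2.250) = 178.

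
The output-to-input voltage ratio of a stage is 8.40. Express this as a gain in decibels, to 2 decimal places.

Voltage is an amplitude quantity, so gain = 20·log₁₀(V_out/V_in).
20·log₁₀(8.40) = 18.49 dB.

18.49 dB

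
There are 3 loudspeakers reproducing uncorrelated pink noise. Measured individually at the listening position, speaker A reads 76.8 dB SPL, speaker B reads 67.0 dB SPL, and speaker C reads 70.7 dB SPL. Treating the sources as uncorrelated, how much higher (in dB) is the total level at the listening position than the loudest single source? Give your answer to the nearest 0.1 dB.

1.3 dB

Add the sources as powers (linear), then convert back to dB:
L_total = 10·log₁₀(10^(76.8/10) + 10^(67.0/10) + 10^(70.7/10)) = 78.10 dB SPL.
Excess over the loudest (76.8 dB): 78.10 − 76.8 = 1.3 dB.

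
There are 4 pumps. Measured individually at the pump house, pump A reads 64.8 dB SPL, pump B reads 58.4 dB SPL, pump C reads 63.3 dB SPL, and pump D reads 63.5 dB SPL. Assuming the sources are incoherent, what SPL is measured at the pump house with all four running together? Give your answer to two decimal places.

Incoherent sources sum as intensities:
L_total = 10·log₁₀(10^(64.8/10) + 10^(58.4/10) + 10^(63.3/10) + 10^(63.5/10)) = 10·log₁₀(8088000) = 69.08 dB SPL.

69.08 dB SPL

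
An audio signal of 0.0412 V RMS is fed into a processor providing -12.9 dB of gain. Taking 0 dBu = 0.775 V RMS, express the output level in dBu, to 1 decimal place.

Input level: 20·log₁₀(0.0412/0.775) = -25.49 dBu.
Output: -25.49 − 12.9 = -38.4 dBu.

-38.4 dBu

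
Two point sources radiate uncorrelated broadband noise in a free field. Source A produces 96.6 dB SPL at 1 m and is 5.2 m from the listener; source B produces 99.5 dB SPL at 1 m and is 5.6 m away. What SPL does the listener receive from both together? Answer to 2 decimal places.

At the listener: L_A = 96.6 − 20·log₁₀(5.2) = 82.280 dB; L_B = 99.5 − 20·log₁₀(5.6) = 84.536 dB.
Combined: 10·log₁₀(10^(82.280/10)+10^(84.536/10)) = 86.56 dB SPL.

86.56 dB SPL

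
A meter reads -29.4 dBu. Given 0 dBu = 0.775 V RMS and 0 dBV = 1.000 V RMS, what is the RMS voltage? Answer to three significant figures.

0.0263 V

V = 0.775 V × 10^(-29.4/20).
= 0.775 × 0.03388 = 0.0263 V.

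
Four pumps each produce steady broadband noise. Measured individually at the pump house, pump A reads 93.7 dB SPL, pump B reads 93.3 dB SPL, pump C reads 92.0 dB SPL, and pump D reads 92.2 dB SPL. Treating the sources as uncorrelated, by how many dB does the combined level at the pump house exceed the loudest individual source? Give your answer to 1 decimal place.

5.2 dB

Uncorrelated sources add in intensity (power), not in dB.
L_total = 10·log₁₀(10^(93.7/10) + 10^(93.3/10) + 10^(92.0/10) + 10^(92.2/10)) = 98.88 dB SPL.
Excess over the loudest (93.7 dB): 98.88 − 93.7 = 5.2 dB.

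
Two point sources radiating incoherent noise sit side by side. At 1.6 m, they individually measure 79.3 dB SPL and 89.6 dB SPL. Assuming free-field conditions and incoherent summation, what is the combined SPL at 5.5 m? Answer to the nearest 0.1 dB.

79.3 dB SPL

Combined at 1.6 m: 10·log₁₀(10^(79.3/10)+10^(89.6/10)) = 89.99 dB SPL.
Then apply −20·log₁₀(5.5/1.6) = -10.72 dB → 79.3 dB SPL.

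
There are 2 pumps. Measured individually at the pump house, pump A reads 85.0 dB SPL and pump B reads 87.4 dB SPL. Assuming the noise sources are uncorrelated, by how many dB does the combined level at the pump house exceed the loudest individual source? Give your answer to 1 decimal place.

2.0 dB

Incoherent sources sum as intensities:
L_total = 10·log₁₀(10^(85.0/10) + 10^(87.4/10)) = 89.37 dB SPL.
Excess over the loudest (87.4 dB): 89.37 − 87.4 = 2.0 dB.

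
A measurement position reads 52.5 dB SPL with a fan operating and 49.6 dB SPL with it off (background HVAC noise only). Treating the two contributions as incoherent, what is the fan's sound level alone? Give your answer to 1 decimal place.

49.4 dB SPL

Subtract intensities: L_src = 10·log₁₀(10^(L_total/10) − 10^(L_bg/10)).
L_src = 10·log₁₀(10^(52.5/10) − 10^(49.6/10)) = 10·log₁₀(86630) = 49.4 dB SPL.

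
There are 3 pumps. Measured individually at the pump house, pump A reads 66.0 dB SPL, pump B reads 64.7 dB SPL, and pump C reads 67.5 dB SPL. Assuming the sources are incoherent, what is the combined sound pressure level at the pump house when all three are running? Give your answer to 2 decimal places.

70.99 dB SPL

Incoherent sources sum as intensities:
L_total = 10·log₁₀(10^(66.0/10) + 10^(64.7/10) + 10^(67.5/10)) = 10·log₁₀(12560000) = 70.99 dB SPL.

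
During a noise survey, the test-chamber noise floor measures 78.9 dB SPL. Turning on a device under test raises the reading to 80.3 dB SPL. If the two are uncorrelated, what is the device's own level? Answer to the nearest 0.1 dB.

74.7 dB SPL

Subtract intensities: L_src = 10·log₁₀(10^(L_total/10) − 10^(L_bg/10)).
L_src = 10·log₁₀(10^(80.3/10) − 10^(78.9/10)) = 10·log₁₀(29530000) = 74.7 dB SPL.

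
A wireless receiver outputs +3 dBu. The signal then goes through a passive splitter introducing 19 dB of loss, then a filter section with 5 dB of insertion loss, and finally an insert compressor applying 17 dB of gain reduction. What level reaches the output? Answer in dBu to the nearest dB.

-38 dBu

Cascaded gains and losses add directly in dB.
+3 − 19 − 5 − 17 = -38 dBu.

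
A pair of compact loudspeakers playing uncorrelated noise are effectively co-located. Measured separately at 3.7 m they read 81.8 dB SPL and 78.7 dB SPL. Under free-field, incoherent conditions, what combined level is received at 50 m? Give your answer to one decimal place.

Combined at 3.7 m: 10·log₁₀(10^(81.8/10)+10^(78.7/10)) = 83.53 dB SPL.
Then apply −20·log₁₀(50/3.7) = -22.62 dB → 60.9 dB SPL.

60.9 dB SPL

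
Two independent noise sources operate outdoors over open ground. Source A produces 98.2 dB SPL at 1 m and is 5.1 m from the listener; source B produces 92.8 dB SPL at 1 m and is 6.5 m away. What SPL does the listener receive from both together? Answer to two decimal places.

At the listener: L_A = 98.2 − 20·log₁₀(5.1) = 84.049 dB; L_B = 92.8 − 20·log₁₀(6.5) = 76.542 dB.
Combined: 10·log₁₀(10^(84.049/10)+10^(76.542/10)) = 84.76 dB SPL.

84.76 dB SPL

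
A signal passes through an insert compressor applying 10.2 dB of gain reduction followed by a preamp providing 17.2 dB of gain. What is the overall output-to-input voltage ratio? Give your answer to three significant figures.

Net gain = (−10.2) + 17.2 = 7.0 dB.
Voltage ratio = 10^(7.0/20) = 2.24.

2.24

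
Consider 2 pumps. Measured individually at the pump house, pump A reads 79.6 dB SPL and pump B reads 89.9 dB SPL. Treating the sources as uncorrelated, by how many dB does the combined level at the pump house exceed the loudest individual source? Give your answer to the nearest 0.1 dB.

Add the sources as powers (linear), then convert back to dB:
L_total = 10·log₁₀(10^(79.6/10) + 10^(89.9/10)) = 90.29 dB SPL.
Excess over the loudest (89.9 dB): 90.29 − 89.9 = 0.4 dB.

0.4 dB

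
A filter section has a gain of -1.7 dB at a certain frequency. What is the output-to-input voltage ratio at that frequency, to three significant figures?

Voltage ratio = 10^(dB/20).
10^(-1.7/20) = 10^(-0.08500) = 0.822.

0.822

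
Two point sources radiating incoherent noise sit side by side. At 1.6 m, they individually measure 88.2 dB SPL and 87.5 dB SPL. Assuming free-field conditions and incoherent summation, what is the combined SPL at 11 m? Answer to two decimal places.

Combined at 1.6 m: 10·log₁₀(10^(88.2/10)+10^(87.5/10)) = 90.874 dB SPL.
Then apply −20·log₁₀(11/1.6) = -16.745 dB → 74.13 dB SPL.

74.13 dB SPL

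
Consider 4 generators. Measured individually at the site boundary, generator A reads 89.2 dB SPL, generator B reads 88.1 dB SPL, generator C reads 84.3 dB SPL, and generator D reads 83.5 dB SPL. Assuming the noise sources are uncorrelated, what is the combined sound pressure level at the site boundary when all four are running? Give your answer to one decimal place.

92.9 dB SPL

Add the sources as powers (linear), then convert back to dB:
L_total = 10·log₁₀(10^(89.2/10) + 10^(88.1/10) + 10^(84.3/10) + 10^(83.5/10)) = 10·log₁₀(1970000000) = 92.9 dB SPL.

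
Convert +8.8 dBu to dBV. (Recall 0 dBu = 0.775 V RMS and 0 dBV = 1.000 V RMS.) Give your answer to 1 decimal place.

The offset between the scales is 20·log₁₀(0.775/1.000) = −2.214 dB.
So dBV = +8.8 − 2.214 = +6.6 dBV.

+6.6 dBV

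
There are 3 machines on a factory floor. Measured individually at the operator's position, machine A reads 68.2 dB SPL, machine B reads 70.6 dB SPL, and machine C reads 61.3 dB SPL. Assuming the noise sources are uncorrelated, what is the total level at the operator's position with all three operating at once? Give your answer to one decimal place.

Add the sources as powers (linear), then convert back to dB:
L_total = 10·log₁₀(10^(68.2/10) + 10^(70.6/10) + 10^(61.3/10)) = 10·log₁₀(19440000) = 72.9 dB SPL.

72.9 dB SPL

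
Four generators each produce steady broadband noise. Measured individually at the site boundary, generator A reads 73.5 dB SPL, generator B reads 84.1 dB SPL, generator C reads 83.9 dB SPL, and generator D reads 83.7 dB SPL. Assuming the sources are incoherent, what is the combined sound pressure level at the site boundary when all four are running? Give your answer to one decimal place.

Incoherent sources sum as intensities:
L_total = 10·log₁₀(10^(73.5/10) + 10^(84.1/10) + 10^(83.9/10) + 10^(83.7/10)) = 10·log₁₀(759300000) = 88.8 dB SPL.

88.8 dB SPL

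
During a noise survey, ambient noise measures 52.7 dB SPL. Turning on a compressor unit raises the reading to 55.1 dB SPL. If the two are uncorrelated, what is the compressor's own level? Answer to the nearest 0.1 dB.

51.4 dB SPL

Remove the background by subtracting linear intensities:
L_src = 10·log₁₀(10^(55.1/10) − 10^(52.7/10)) = 10·log₁₀(137400) = 51.4 dB SPL.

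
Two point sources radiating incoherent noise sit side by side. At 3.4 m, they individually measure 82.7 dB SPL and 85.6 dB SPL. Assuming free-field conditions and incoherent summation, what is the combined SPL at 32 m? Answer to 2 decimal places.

67.92 dB SPL

Combined at 3.4 m: 10·log₁₀(10^(82.7/10)+10^(85.6/10)) = 87.398 dB SPL.
Then apply −20·log₁₀(32/3.4) = -19.473 dB → 67.92 dB SPL.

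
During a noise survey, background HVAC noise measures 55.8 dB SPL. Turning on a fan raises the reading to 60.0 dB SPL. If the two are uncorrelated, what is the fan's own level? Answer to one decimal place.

Subtract intensities: L_src = 10·log₁₀(10^(L_total/10) − 10^(L_bg/10)).
L_src = 10·log₁₀(10^(60.0/10) − 10^(55.8/10)) = 10·log₁₀(619800) = 57.9 dB SPL.

57.9 dB SPL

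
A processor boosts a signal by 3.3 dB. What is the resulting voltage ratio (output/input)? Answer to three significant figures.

Voltage ratio = 10^(dB/20).
10^(3.3/20) = 10^(0.1650) = 1.46.

1.46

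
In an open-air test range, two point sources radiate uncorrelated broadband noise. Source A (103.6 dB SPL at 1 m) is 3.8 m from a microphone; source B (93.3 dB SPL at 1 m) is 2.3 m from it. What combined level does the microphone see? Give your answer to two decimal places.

92.99 dB SPL

At the listener: L_A = 103.6 − 20·log₁₀(3.8) = 92.004 dB; L_B = 93.3 − 20·log₁₀(2.3) = 86.065 dB.
Combined: 10·log₁₀(10^(92.004/10)+10^(86.065/10)) = 92.99 dB SPL.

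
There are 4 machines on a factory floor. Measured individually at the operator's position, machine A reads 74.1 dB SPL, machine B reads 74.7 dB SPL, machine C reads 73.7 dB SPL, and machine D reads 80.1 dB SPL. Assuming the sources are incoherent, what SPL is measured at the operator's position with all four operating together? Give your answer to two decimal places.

Add the sources as powers (linear), then convert back to dB:
L_total = 10·log₁₀(10^(74.1/10) + 10^(74.7/10) + 10^(73.7/10) + 10^(80.1/10)) = 10·log₁₀(181000000) = 82.58 dB SPL.

82.58 dB SPL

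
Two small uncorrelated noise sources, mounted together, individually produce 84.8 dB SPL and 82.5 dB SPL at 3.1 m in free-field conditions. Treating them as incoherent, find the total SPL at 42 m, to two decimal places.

64.17 dB SPL

Combined at 3.1 m: 10·log₁₀(10^(84.8/10)+10^(82.5/10)) = 86.811 dB SPL.
Then apply −20·log₁₀(42/3.1) = -22.638 dB → 64.17 dB SPL.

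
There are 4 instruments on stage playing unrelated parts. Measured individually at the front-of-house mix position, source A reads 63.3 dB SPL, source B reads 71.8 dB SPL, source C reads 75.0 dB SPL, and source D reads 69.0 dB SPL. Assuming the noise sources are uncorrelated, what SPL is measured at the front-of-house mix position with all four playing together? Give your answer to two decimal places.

77.55 dB SPL

Add the sources as powers (linear), then convert back to dB:
L_total = 10·log₁₀(10^(63.3/10) + 10^(71.8/10) + 10^(75.0/10) + 10^(69.0/10)) = 10·log₁₀(56840000) = 77.55 dB SPL.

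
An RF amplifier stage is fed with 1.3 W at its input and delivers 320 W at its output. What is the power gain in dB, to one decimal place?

23.9 dB

For a power ratio, dB = 10·log₁₀(P₂/P₁).
10·log₁₀(320/1.3) = 10·log₁₀(246.2) = 23.9 dB.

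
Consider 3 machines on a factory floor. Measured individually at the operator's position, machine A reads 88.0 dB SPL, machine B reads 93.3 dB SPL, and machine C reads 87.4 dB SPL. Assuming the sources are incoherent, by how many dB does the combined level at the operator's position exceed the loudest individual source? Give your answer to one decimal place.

Incoherent sources sum as intensities:
L_total = 10·log₁₀(10^(88.0/10) + 10^(93.3/10) + 10^(87.4/10)) = 95.21 dB SPL.
Excess over the loudest (93.3 dB): 95.21 − 93.3 = 1.9 dB.

1.9 dB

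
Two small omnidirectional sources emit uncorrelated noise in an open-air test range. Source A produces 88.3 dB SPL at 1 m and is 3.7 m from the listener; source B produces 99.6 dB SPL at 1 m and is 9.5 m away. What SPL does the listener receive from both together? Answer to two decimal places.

81.77 dB SPL

At the listener: L_A = 88.3 − 20·log₁₀(3.7) = 76.936 dB; L_B = 99.6 − 20·log₁₀(9.5) = 80.046 dB.
Combined: 10·log₁₀(10^(76.936/10)+10^(80.046/10)) = 81.77 dB SPL.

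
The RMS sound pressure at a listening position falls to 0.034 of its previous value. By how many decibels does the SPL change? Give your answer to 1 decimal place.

Sound pressure is an amplitude quantity: ΔL = 20·log₁₀(p₂/p₁).
20·log₁₀(0.034) = -29.4 dB.

-29.4 dB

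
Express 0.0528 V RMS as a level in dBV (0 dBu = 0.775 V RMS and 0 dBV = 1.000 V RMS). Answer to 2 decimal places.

-25.55 dBV

dBV = 20·log₁₀(V / 1.000 V).
20·log₁₀(0.0528/1.000) = -25.55 dBV.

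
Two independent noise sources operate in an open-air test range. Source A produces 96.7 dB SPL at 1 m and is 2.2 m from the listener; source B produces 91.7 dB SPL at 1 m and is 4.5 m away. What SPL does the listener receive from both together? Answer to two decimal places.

90.17 dB SPL

At the listener: L_A = 96.7 − 20·log₁₀(2.2) = 89.852 dB; L_B = 91.7 − 20·log₁₀(4.5) = 78.636 dB.
Combined: 10·log₁₀(10^(89.852/10)+10^(78.636/10)) = 90.17 dB SPL.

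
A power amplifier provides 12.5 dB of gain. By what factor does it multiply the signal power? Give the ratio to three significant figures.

17.8

Power ratio = 10^(dB/10).
10^(12.5/10) = 10^(1.250) = 17.8.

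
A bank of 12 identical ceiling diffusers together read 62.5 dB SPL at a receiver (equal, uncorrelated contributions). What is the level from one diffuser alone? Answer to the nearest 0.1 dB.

51.7 dB SPL

12 equal incoherent sources add 10·log₁₀(12) = 10.79 dB over one source.
L_one = 62.5 − 10.79 = 51.7 dB SPL.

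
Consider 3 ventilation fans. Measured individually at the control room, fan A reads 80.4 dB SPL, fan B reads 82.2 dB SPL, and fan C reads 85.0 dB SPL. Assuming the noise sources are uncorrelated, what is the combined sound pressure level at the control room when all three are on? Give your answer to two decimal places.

87.72 dB SPL

Uncorrelated sources add in intensity (power), not in dB.
L_total = 10·log₁₀(10^(80.4/10) + 10^(82.2/10) + 10^(85.0/10)) = 10·log₁₀(591800000) = 87.72 dB SPL.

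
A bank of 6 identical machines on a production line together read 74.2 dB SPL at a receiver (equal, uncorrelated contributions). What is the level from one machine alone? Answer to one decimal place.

66.4 dB SPL

6 equal incoherent sources add 10·log₁₀(6) = 7.78 dB over one source.
L_one = 74.2 − 7.78 = 66.4 dB SPL.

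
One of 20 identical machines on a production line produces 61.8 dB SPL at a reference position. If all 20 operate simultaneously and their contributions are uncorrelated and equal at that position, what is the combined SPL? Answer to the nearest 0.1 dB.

74.8 dB SPL

20 equal incoherent sources raise the level by 10·log₁₀(20) = 13.01 dB.
L_total = 61.8 + 13.01 = 74.8 dB SPL.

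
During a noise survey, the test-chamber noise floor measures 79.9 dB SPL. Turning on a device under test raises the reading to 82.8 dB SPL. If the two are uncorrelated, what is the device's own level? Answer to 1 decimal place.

79.7 dB SPL

Background correction is a power subtraction:
L_src = 10·log₁₀(10^(82.8/10) − 10^(79.9/10)) = 10·log₁₀(92820000) = 79.7 dB SPL.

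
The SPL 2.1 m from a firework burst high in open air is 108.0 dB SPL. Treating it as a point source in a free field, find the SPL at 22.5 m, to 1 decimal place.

87.4 dB SPL

For a point source in a free field, ΔL = −20·log₁₀(d₂/d₁).
ΔL = −20·log₁₀(22.5/2.1) = -20.60 dB, so L₂ = 108.0 + (-20.60) = 87.4 dB SPL.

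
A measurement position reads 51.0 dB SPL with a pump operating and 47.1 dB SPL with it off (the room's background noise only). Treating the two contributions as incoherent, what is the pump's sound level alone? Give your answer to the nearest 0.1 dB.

48.7 dB SPL

Remove the background by subtracting linear intensities:
L_src = 10·log₁₀(10^(51.0/10) − 10^(47.1/10)) = 10·log₁₀(74610) = 48.7 dB SPL.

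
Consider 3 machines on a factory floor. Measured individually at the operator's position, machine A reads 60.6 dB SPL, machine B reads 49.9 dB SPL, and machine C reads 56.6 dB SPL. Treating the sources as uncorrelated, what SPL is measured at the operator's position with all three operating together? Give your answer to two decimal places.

Uncorrelated sources add in intensity (power), not in dB.
L_total = 10·log₁₀(10^(60.6/10) + 10^(49.9/10) + 10^(56.6/10)) = 10·log₁₀(1703000) = 62.31 dB SPL.

62.31 dB SPL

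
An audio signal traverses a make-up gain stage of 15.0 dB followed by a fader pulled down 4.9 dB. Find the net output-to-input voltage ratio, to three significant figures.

Net gain = 15.0 + (−4.9) = 10.1 dB.
Voltage ratio = 10^(10.1/20) = 3.20.

3.20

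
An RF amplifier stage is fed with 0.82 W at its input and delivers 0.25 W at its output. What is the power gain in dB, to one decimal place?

Power ratio → dB uses the 10·log₁₀ form:
10·log₁₀(0.25/0.82) = 10·log₁₀(0.3049) = -5.2 dB.

-5.2 dB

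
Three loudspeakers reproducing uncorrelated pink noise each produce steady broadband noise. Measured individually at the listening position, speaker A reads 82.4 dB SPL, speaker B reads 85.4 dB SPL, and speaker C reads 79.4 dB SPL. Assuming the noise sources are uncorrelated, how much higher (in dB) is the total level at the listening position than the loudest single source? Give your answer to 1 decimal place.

Incoherent sources sum as intensities:
L_total = 10·log₁₀(10^(82.4/10) + 10^(85.4/10) + 10^(79.4/10)) = 87.84 dB SPL.
Excess over the loudest (85.4 dB): 87.84 − 85.4 = 2.4 dB.

2.4 dB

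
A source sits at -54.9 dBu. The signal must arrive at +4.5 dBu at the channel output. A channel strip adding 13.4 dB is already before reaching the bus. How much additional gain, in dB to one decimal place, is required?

46.0 dB

The required make-up gain is the shortfall in the dB sum.
G = +4.5 − (-54.9) − 13.4 = 46.0 dB.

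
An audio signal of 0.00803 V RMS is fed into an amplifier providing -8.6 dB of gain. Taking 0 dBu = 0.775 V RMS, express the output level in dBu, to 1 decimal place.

-48.3 dBu

Input level: 20·log₁₀(0.00803/0.775) = -39.69 dBu.
Output: -39.69 − 8.6 = -48.3 dBu.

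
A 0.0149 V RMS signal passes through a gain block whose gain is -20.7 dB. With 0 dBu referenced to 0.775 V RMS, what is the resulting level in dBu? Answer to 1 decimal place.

-55.0 dBu

Input level: 20·log₁₀(0.0149/0.775) = -34.32 dBu.
Output: -34.32 − 20.7 = -55.0 dBu.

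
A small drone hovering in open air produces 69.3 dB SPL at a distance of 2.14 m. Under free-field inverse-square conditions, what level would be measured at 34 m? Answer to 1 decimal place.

Inverse-square spreading gives ΔL = −20·log₁₀(d₂/d₁).
ΔL = −20·log₁₀(34/2.14) = -24.02 dB, so L₂ = 69.3 + (-24.02) = 45.3 dB SPL.

45.3 dB SPL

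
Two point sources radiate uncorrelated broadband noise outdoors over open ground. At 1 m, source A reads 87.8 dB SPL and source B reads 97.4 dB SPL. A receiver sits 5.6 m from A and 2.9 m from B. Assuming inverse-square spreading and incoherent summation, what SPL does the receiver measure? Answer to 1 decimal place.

88.3 dB SPL

At the listener: L_A = 87.8 − 20·log₁₀(5.6) = 72.84 dB; L_B = 97.4 − 20·log₁₀(2.9) = 88.15 dB.
Combined: 10·log₁₀(10^(72.84/10)+10^(88.15/10)) = 88.3 dB SPL.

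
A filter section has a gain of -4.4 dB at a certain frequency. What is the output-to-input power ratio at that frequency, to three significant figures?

0.363

Power ratio = 10^(dB/10).
10^(-4.4/10) = 10^(-0.4400) = 0.363.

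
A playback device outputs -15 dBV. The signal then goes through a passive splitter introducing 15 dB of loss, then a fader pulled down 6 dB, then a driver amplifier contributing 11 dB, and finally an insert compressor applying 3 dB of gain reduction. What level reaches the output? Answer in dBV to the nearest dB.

-28 dBV

Gain stages sum in dB:
-15 − 15 − 6 + 11 − 3 = -28 dBV.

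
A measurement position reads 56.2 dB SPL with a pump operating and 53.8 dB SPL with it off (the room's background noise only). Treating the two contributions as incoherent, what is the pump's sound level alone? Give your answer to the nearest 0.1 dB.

Background correction is a power subtraction:
L_src = 10·log₁₀(10^(56.2/10) − 10^(53.8/10)) = 10·log₁₀(177000) = 52.5 dB SPL.

52.5 dB SPL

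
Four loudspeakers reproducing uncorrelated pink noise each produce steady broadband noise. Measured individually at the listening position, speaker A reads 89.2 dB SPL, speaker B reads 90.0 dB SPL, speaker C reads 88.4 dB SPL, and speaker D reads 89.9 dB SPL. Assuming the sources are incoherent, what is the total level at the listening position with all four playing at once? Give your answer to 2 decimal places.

Uncorrelated sources add in intensity (power), not in dB.
L_total = 10·log₁₀(10^(89.2/10) + 10^(90.0/10) + 10^(88.4/10) + 10^(89.9/10)) = 10·log₁₀(3501000000) = 95.44 dB SPL.

95.44 dB SPL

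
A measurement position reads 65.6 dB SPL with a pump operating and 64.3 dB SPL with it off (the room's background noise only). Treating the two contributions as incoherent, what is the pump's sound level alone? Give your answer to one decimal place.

59.7 dB SPL

Subtract intensities: L_src = 10·log₁₀(10^(L_total/10) − 10^(L_bg/10)).
L_src = 10·log₁₀(10^(65.6/10) − 10^(64.3/10)) = 10·log₁₀(939200) = 59.7 dB SPL.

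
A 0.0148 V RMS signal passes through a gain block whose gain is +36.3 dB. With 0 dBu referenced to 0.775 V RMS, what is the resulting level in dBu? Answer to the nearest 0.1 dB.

+1.9 dBu

Input level: 20·log₁₀(0.0148/0.775) = -34.38 dBu.
Output: -34.38 + 36.3 = +1.9 dBu.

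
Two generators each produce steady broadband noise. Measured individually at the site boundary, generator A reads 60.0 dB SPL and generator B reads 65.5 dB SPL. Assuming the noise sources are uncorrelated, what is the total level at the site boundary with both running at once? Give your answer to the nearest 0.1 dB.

Uncorrelated sources add in intensity (power), not in dB.
L_total = 10·log₁₀(10^(60.0/10) + 10^(65.5/10)) = 10·log₁₀(4548000) = 66.6 dB SPL.

66.6 dB SPL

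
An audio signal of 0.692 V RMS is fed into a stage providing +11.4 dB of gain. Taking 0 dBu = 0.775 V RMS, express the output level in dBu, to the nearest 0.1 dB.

+10.4 dBu

Input level: 20·log₁₀(0.692/0.775) = -0.98 dBu.
Output: -0.98 + 11.4 = +10.4 dBu.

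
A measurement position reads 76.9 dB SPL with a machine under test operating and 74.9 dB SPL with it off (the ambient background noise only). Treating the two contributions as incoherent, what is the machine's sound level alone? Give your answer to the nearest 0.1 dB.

72.6 dB SPL

Background correction is a power subtraction:
L_src = 10·log₁₀(10^(76.9/10) − 10^(74.9/10)) = 10·log₁₀(18070000) = 72.6 dB SPL.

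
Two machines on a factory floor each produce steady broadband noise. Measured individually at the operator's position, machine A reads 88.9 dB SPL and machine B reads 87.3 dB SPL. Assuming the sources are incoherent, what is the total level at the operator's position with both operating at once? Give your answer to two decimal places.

91.18 dB SPL

Incoherent sources sum as intensities:
L_total = 10·log₁₀(10^(88.9/10) + 10^(87.3/10)) = 10·log₁₀(1313000000) = 91.18 dB SPL.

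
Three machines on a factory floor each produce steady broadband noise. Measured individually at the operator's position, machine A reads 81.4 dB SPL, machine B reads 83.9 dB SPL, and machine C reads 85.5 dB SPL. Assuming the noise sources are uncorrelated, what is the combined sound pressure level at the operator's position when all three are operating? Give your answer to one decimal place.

88.7 dB SPL

Uncorrelated sources add in intensity (power), not in dB.
L_total = 10·log₁₀(10^(81.4/10) + 10^(83.9/10) + 10^(85.5/10)) = 10·log₁₀(738300000) = 88.7 dB SPL.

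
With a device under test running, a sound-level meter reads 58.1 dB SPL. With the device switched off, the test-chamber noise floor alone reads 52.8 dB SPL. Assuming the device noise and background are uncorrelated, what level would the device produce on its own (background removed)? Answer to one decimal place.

56.6 dB SPL

Subtract intensities: L_src = 10·log₁₀(10^(L_total/10) − 10^(L_bg/10)).
L_src = 10·log₁₀(10^(58.1/10) − 10^(52.8/10)) = 10·log₁₀(455100) = 56.6 dB SPL.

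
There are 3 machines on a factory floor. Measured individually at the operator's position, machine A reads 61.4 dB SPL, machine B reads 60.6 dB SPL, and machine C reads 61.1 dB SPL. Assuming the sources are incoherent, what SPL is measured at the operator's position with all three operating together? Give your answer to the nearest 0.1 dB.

Incoherent sources sum as intensities:
L_total = 10·log₁₀(10^(61.4/10) + 10^(60.6/10) + 10^(61.1/10)) = 10·log₁₀(3817000) = 65.8 dB SPL.

65.8 dB SPL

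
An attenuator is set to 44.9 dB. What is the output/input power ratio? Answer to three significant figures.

Power ratio = 10^(dB/10).
10^(-44.9/10) = 10^(-4.490) = 0.0000324.

0.0000324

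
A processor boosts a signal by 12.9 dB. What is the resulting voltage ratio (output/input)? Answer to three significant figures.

4.42

Voltage ratio = 10^(dB/20).
10^(12.9/20) = 10^(0.6450) = 4.42.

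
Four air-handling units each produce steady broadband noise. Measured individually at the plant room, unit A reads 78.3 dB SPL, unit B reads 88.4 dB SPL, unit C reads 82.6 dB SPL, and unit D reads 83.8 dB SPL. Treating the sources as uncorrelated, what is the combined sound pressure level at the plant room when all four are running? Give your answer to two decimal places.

Add the sources as powers (linear), then convert back to dB:
L_total = 10·log₁₀(10^(78.3/10) + 10^(88.4/10) + 10^(82.6/10) + 10^(83.8/10)) = 10·log₁₀(1181000000) = 90.72 dB SPL.

90.72 dB SPL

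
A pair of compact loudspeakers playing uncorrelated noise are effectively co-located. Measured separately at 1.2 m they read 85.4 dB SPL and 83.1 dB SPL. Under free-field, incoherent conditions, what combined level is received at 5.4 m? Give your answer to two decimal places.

74.35 dB SPL

Combined at 1.2 m: 10·log₁₀(10^(85.4/10)+10^(83.1/10)) = 87.411 dB SPL.
Then apply −20·log₁₀(5.4/1.2) = -13.064 dB → 74.35 dB SPL.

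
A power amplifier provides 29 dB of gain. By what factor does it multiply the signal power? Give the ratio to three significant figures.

Power ratio = 10^(dB/10).
10^(29/10) = 10^(2.900) = 794.

794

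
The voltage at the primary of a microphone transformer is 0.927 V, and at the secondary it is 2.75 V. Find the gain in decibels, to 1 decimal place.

Voltage is an amplitude quantity, so gain = 20·log₁₀(V_out/V_in).
20·log₁₀(2.75/0.927) = 20·log₁₀(2.967) = 9.4 dB.

9.4 dB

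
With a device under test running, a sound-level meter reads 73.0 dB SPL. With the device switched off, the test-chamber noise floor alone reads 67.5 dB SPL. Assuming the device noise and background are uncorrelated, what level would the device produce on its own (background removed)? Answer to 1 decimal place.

71.6 dB SPL

Background correction is a power subtraction:
L_src = 10·log₁₀(10^(73.0/10) − 10^(67.5/10)) = 10·log₁₀(14330000) = 71.6 dB SPL.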